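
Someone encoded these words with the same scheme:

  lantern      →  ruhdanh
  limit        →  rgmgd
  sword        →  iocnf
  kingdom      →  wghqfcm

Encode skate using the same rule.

l(11)→r(17) and a(0)→u(20) fit y≡21x+20 (mod 26); the inverse of 21 mod 26 is 5. This is an affine cipher: with a=0,…,z=25, each position x becomes (21x+20) mod 26.
Applying it to skate: s(18)→21·18+20≡8=i; k(10)→21·10+20≡22=w; a(0)→21·0+20≡20=u; t(19)→21·19+20≡3=d; e(4)→21·4+20≡0=a (all mod 26).

iwuda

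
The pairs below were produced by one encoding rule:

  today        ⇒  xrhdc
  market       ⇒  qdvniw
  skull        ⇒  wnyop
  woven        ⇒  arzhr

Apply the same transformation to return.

vhxxvq

Shifts by position in today: pos 0: t→x (+4), pos 1: o→r (+3), pos 2: d→h (+4), pos 3: a→d (+3) — repeating every 2. A repeating key of period 2 is used — shifts +4, +3 over and over.
For return: r+4=v, e+3=h, t+4=x, u+3=x, r+4=v, n+3=q.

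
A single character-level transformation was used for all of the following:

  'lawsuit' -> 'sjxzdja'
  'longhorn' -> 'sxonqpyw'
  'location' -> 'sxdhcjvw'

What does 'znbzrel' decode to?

seaside

Shifts by position in lawsuit: pos 0: l→s (+7), pos 1: a→j (+9), pos 2: w→x (+1), pos 3: s→z (+7), pos 4: u→d (+9), pos 5: i→j (+1) — repeating every 3. The shifts repeat in a cycle of length 3: positions 0,1,… shift by +7, +9, +1, then the pattern repeats.
Undoing it on znbzrel: z−7=s, n−9=e, b−1=a, z−7=s, r−9=i, e−1=d, l−7=e.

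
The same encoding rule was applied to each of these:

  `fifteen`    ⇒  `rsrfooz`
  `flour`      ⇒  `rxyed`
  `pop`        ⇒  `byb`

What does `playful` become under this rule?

Vowels shift forward by 10 and consonants shift forward by 12.
On playful: p(cons)+12=b, l(cons)+12=x, a(vowel)+10=k, y(cons)+12=k, f(cons)+12=r, u(vowel)+10=e, l(cons)+12=x.

bxkkrex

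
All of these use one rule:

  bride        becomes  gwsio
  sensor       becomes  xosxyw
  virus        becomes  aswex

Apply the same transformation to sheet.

Two shifts are in play — +10 for a/e/i/o/u, +5 for every other letter.
For sheet: s(cons)+5=x, h(cons)+5=m, e(vowel)+10=o, e(vowel)+10=o, t(cons)+5=y.

xmooy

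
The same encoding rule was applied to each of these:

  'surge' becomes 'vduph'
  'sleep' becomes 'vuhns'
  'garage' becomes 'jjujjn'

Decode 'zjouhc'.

The shifts repeat in a cycle of length 2: positions 0,1,… shift by +3, +9, then the pattern repeats.
Reversing it on zjouhc: z−3=w, j−9=a, o−3=l, u−9=l, h−3=e, c−9=t.

wallet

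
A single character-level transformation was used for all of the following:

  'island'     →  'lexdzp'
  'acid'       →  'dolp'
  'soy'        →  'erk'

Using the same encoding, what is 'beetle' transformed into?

Vowels shift forward by 3 and consonants shift forward by 12.
Applying it to beetle: b(cons)+12=n, e(vowel)+3=h, e(vowel)+3=h, t(cons)+12=f, l(cons)+12=x, e(vowel)+3=h.

nhhfxh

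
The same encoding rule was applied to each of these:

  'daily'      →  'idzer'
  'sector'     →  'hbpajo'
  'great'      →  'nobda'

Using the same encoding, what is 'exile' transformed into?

d(3)→i(8) and a(0)→d(3) fit y≡19x+3 (mod 26); the inverse of 19 mod 26 is 11. Treating letters as 0–25, the rule is x ↦ 19x + 3 (mod 26).
Applying it to exile: e(4)→19·4+3≡1=b; x(23)→19·23+3≡24=y; i(8)→19·8+3≡25=z; l(11)→19·11+3≡4=e; e(4)→19·4+3≡1=b (all mod 26).

byzeb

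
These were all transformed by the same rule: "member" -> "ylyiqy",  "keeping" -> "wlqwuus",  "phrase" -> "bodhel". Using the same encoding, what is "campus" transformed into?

Shifts by position in member: pos 0: m→y (+12), pos 1: e→l (+7), pos 2: m→y (+12), pos 3: b→i (+7) — repeating every 2. A repeating key of period 2 is used — shifts +12, +7 over and over.
On campus: c+12=o, a+7=h, m+12=y, p+7=w, u+12=g, s+7=z.

ohywgz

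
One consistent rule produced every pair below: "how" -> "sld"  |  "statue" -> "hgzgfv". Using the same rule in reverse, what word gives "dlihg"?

This is the alphabet-reversal cipher (Atbash): a becomes z, b becomes y, etc.
Undoing it on dlihg: d↔w, l↔o, i↔r, h↔s, g↔t.

worst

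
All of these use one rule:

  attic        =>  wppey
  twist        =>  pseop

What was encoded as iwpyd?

match

Every letter moves 22 places later in the alphabet, wrapping around z→a.
Decoding iwpyd: i−22=m, w−22=a, p−22=t, y−22=c, d−22=h.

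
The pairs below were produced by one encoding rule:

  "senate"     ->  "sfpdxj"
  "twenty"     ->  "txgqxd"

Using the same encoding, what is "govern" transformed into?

gpxhvs

Each letter shifts forward by its position index (0, 1, 2, …) — the shift grows by one for each successive letter.
On govern: g+0=g, o+1=p, v+2=x, e+3=h, r+4=v, n+5=s.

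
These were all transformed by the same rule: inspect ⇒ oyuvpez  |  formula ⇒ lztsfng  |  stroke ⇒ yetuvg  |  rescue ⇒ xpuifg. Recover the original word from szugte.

Shifts by position in inspect: pos 0: i→o (+6), pos 1: n→y (+11), pos 2: s→u (+2), pos 3: p→v (+6), pos 4: e→p (+11), pos 5: c→e (+2) — repeating every 3. A repeating key of period 3 is used — shifts +6, +11, +2 over and over.
Undoing it on szugte: s−6=m, z−11=o, u−2=s, g−6=a, t−11=i, e−2=c.

mosaic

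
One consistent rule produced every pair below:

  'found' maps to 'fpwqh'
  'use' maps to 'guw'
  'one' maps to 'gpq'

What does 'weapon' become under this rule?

pqrcgy

The word is reversed, then every letter is shifted forward by 2.
On weapon: reverse → nopaew; then shift: n+2=p, o+2=q, p+2=r, a+2=c, e+2=g, w+2=y.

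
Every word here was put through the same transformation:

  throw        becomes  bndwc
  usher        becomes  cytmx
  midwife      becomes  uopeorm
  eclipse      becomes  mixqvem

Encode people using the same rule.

A repeating key of period 3 is used — shifts +8, +6, +12 over and over.
Applying it to people: p+8=x, e+6=k, o+12=a, p+8=x, l+6=r, e+12=q.

xkaxrq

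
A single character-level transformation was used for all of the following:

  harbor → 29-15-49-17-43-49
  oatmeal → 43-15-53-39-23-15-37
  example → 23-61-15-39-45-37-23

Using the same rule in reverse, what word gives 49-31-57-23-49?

h(#8)→29 and a(#1)→15: differences scale by 2, so n = 2·pos + 13. Each letter becomes 2×(its alphabet position, a=1..z=26) + 13.
Decoding 49-31-57-23-49: 49→(49−13)÷2=18=r, 31→(31−13)÷2=9=i, 57→(57−13)÷2=22=v, 23→(23−13)÷2=5=e, 49→(49−13)÷2=18=r.

river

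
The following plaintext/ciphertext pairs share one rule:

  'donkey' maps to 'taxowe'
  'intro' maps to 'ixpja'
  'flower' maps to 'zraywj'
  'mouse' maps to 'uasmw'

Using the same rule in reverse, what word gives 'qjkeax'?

crayon

This is an affine cipher: with a=0,…,z=25, each position x becomes (3x+10) mod 26.
Reversing it on qjkeax: q(16)→9·(16−10)≡2=c; j(9)→9·(9−10)≡17=r; k(10)→9·(10−10)≡0=a; e(4)→9·(4−10)≡24=y; a(0)→9·(0−10)≡14=o; x(23)→9·(23−10)≡13=n (all mod 26).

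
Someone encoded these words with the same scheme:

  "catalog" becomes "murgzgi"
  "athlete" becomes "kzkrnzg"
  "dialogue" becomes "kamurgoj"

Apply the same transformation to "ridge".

The output letters match the input read backwards, each shifted +6: catalog reversed is golatac. Read the word backwards and shift each letter +6.
On ridge: reverse → egdir; then shift: e+6=k, g+6=m, d+6=j, i+6=o, r+6=x.

kmjox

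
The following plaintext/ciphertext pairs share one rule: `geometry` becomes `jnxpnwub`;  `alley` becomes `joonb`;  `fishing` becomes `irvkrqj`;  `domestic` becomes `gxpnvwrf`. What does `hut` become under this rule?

Vowels shift forward by 9 and consonants shift forward by 3.
On hut: h(cons)+3=k, u(vowel)+9=d, t(cons)+3=w.

kdw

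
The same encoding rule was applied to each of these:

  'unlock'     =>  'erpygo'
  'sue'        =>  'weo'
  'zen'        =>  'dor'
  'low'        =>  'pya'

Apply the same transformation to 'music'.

The shift depends on letter class: consonant n→r is +4, but vowel u→e is +10. The rule splits by letter class: vowels +10, consonants +4.
For music: m(cons)+4=q, u(vowel)+10=e, s(cons)+4=w, i(vowel)+10=s, c(cons)+4=g.

qewsg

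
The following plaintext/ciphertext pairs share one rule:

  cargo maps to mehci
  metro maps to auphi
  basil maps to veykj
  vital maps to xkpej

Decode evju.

c(2)→m(12) and a(0)→e(4) fit y≡17x+4 (mod 26); the inverse of 17 mod 26 is 23. Each letter's alphabet position (a=0..z=25) is mapped through 17·x+4 mod 26 — an affine cipher.
Decoding evju: e(4)→23·(4−4)≡0=a; v(21)→23·(21−4)≡1=b; j(9)→23·(9−4)≡11=l; u(20)→23·(20−4)≡4=e (all mod 26).

able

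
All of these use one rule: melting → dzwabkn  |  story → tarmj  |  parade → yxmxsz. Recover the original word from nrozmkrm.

governor

m(12)→d(3) and e(4)→z(25) fit y≡7x+23 (mod 26); the inverse of 7 mod 26 is 15. This is an affine cipher: with a=0,…,z=25, each position x becomes (7x+23) mod 26.
Reversing it on nrozmkrm: n(13)→15·(13−23)≡6=g; r(17)→15·(17−23)≡14=o; o(14)→15·(14−23)≡21=v; z(25)→15·(25−23)≡4=e; m(12)→15·(12−23)≡17=r; k(10)→15·(10−23)≡13=n; r(17)→15·(17−23)≡14=o; m(12)→15·(12−23)≡17=r (all mod 26).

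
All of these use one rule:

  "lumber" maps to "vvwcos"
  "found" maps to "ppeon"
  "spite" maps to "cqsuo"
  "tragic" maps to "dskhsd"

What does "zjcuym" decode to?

Shifts by position in lumber: pos 0: l→v (+10), pos 1: u→v (+1), pos 2: m→w (+10), pos 3: b→c (+1) — repeating every 2. It's a Vigenère-style cipher with numeric key [10,1]: position i shifts by key[i mod 2].
Undoing it on zjcuym: z−10=p, j−1=i, c−10=s, u−1=t, y−10=o, m−1=l.

pistol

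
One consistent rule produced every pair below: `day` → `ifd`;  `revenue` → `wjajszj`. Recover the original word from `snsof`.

ninja

It's a constant shift of +5 (ROT5).
Reversing it on snsof: s−5=n, n−5=i, s−5=n, o−5=j, f−5=a.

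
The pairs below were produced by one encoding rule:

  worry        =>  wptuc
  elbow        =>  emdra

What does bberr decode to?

In worry: w→w is +0, o→p is +1, r→t is +2, r→u is +3 — the shift increases by 1 each position. Letter i (0-indexed) is shifted by i+0, so successive shifts are 0, 1, 2, ….
Decoding bberr: b−0=b, b−1=a, e−2=c, r−3=o, r−4=n.

bacon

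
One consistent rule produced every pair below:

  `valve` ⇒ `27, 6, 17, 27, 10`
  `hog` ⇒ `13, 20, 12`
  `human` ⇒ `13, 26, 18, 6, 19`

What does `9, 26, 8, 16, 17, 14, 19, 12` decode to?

duckling

v is letter #22 and maps to 27: an offset of 5. Each letter is replaced by its alphabet position (a=1..z=26) + 5.
Reversing it on 9, 26, 8, 16, 17, 14, 19, 12: 9→(9−5)÷1=4=d, 26→(26−5)÷1=21=u, 8→(8−5)÷1=3=c, 16→(16−5)÷1=11=k, 17→(17−5)÷1=12=l, 14→(14−5)÷1=9=i, 19→(19−5)÷1=14=n, 12→(12−5)÷1=7=g.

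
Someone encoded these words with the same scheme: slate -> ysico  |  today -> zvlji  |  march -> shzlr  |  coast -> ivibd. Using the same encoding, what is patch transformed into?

vhblr

In slate: s→y is +6, l→s is +7, a→i is +8, t→c is +9 — the shift increases by 1 each position. Letter i (0-indexed) is shifted by i+6, so successive shifts are 6, 7, 8, ….
On patch: p+6=v, a+7=h, t+8=b, c+9=l, h+10=r.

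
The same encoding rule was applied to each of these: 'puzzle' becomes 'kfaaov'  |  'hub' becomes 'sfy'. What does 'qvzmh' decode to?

jeans

Each pair mirrors across the alphabet (p↔k, u↔f, z↔a): positions sum to 25. This is the alphabet-reversal cipher (Atbash): a becomes z, b becomes y, etc.
Decoding qvzmh: q↔j, v↔e, z↔a, m↔n, h↔s.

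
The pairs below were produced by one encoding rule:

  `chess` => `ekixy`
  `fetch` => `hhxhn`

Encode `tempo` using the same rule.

vhquu

In chess: c→e is +2, h→k is +3, e→i is +4, s→x is +5 — the shift increases by 1 each position. Each letter shifts forward by (position + 2), i.e. 2, 3, 4, … — the shift grows by one for each successive letter.
For tempo: t+2=v, e+3=h, m+4=q, p+5=u, o+6=u.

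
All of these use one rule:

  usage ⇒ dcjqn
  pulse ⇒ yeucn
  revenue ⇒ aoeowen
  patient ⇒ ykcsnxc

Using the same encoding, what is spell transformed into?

Shifts by position in usage: pos 0: u→d (+9), pos 1: s→c (+10), pos 2: a→j (+9), pos 3: g→q (+10) — repeating every 2. It's a Vigenère-style cipher with numeric key [9,10]: position i shifts by key[i mod 2].
For spell: s+9=b, p+10=z, e+9=n, l+10=v, l+9=u.

bznvu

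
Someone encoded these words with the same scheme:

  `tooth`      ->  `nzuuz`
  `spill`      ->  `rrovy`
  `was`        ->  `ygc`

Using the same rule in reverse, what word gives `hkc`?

web

The output letters match the input read backwards, each shifted +6: tooth reversed is htoot. Two steps: reverse the string, then apply a Caesar shift of +6.
Undoing it on hkc: shift back: h−6=b, k−6=e, c−6=w → bew; then reverse → web.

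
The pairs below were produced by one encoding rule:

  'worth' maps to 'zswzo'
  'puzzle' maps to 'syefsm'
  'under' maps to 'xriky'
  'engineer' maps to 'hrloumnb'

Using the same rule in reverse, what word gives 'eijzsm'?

In worth: w→z is +3, o→s is +4, r→w is +5, t→z is +6 — the shift increases by 1 each position. The shift increases by 1 at each position, starting from +3: 3, 4, 5, ….
Undoing it on eijzsm: e−3=b, i−4=e, j−5=e, z−6=t, s−7=l, m−8=e.

beetle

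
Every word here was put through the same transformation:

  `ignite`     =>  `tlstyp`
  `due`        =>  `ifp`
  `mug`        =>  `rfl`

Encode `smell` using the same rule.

Vowels shift forward by 11 and consonants shift forward by 5.
On smell: s(cons)+5=x, m(cons)+5=r, e(vowel)+11=p, l(cons)+5=q, l(cons)+5=q.

xrpqq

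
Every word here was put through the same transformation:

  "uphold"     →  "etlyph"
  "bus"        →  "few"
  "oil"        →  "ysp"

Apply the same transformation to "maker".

The shift depends on letter class: consonant p→t is +4, but vowel u→e is +10. The rule splits by letter class: vowels +10, consonants +4.
On maker: m(cons)+4=q, a(vowel)+10=k, k(cons)+4=o, e(vowel)+10=o, r(cons)+4=v.

qkoov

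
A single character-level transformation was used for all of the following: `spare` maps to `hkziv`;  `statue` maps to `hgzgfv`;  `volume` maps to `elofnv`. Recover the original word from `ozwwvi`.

ladder

Each pair mirrors across the alphabet (s↔h, p↔k, a↔z): positions sum to 25. This is the alphabet-reversal cipher (Atbash): a becomes z, b becomes y, etc.
Decoding ozwwvi: o↔l, z↔a, w↔d, w↔d, v↔e, i↔r.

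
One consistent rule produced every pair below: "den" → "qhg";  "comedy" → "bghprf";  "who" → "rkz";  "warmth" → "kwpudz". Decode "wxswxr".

The output letters match the input read backwards, each shifted +3: den reversed is ned. The word is reversed, then every letter is shifted forward by 3.
Reversing it on wxswxr: shift back: w−3=t, x−3=u, s−3=p, w−3=t, x−3=u, r−3=o → tuptuo; then reverse → output.

output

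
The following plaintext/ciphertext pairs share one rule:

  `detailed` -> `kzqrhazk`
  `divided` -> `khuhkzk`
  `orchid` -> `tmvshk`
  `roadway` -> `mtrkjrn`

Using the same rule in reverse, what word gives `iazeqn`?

d(3)→k(10) and e(4)→z(25) fit y≡15x+17 (mod 26); the inverse of 15 mod 26 is 7. Treating letters as 0–25, the rule is x ↦ 15x + 17 (mod 26).
Decoding iazeqn: i(8)→7·(8−17)≡15=p; a(0)→7·(0−17)≡11=l; z(25)→7·(25−17)≡4=e; e(4)→7·(4−17)≡13=n; q(16)→7·(16−17)≡19=t; n(13)→7·(13−17)≡24=y (all mod 26).

plenty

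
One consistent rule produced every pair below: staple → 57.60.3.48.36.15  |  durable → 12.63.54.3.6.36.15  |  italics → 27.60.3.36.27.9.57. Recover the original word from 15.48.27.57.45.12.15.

episode

The formula is n = 3×(alphabet index, a=1).
Undoing it on 15.48.27.57.45.12.15: 15→(15−0)÷3=5=e, 48→(48−0)÷3=16=p, 27→(27−0)÷3=9=i, 57→(57−0)÷3=19=s, 45→(45−0)÷3=15=o, 12→(12−0)÷3=4=d, 15→(15−0)÷3=5=e.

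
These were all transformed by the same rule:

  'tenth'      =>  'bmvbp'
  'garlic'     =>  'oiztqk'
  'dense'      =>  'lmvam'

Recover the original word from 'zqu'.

rim

Compare letters: t→b is +8, e→m is +8, n→v is +8 — a constant shift. Every letter moves 8 places later in the alphabet, wrapping around z→a.
Reversing it on zqu: z−8=r, q−8=i, u−8=m.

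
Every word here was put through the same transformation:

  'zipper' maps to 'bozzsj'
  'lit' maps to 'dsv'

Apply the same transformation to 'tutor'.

The output letters match the input read backwards, each shifted +10: zipper reversed is reppiz. Two steps: reverse the string, then apply a Caesar shift of +10.
On tutor: reverse → rotut; then shift: r+10=b, o+10=y, t+10=d, u+10=e, t+10=d.

byded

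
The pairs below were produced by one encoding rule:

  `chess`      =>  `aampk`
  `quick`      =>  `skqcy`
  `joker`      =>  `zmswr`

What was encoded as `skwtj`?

Two steps: reverse the string, then apply a Caesar shift of +8.
Reversing it on skwtj: shift back: s−8=k, k−8=c, w−8=o, t−8=l, j−8=b → kcolb; then reverse → block.

block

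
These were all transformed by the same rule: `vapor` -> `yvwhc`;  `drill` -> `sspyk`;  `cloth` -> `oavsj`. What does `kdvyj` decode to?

The output letters match the input read backwards, each shifted +7: vapor reversed is ropav. Read the word backwards and shift each letter +7.
Reversing it on kdvyj: shift back: k−7=d, d−7=w, v−7=o, y−7=r, j−7=c → dworc; then reverse → crowd.

crowd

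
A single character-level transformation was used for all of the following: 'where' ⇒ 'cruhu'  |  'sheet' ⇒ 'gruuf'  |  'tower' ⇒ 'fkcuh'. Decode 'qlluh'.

w(22)→c(2) and h(7)→r(17) fit y≡25x+24 (mod 26); the inverse of 25 mod 26 is 25. This is an affine cipher: with a=0,…,z=25, each position x becomes (25x+24) mod 26.
Reversing it on qlluh: q(16)→25·(16−24)≡8=i; l(11)→25·(11−24)≡13=n; l(11)→25·(11−24)≡13=n; u(20)→25·(20−24)≡4=e; h(7)→25·(7−24)≡17=r (all mod 26).

inner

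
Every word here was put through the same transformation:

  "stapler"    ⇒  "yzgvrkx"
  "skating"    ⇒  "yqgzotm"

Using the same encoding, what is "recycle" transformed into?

Compare letters: s→y is +6, t→z is +6, a→g is +6 — a constant shift. Every letter moves 6 places later in the alphabet, wrapping around z→a.
Applying it to recycle: r+6=x, e+6=k, c+6=i, y+6=e, c+6=i, l+6=r, e+6=k.

xkieirk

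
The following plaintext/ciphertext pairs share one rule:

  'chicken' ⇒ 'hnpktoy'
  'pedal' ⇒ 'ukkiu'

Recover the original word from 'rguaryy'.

mansion

Letter i (0-indexed) is shifted by i+5, so successive shifts are 5, 6, 7, ….
Decoding rguaryy: r−5=m, g−6=a, u−7=n, a−8=s, r−9=i, y−10=o, y−11=n.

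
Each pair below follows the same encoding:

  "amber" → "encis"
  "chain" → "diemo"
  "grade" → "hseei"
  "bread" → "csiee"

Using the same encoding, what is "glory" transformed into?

hmssz

The shift depends on letter class: consonant m→n is +1, but vowel a→e is +4. The rule splits by letter class: vowels +4, consonants +1.
For glory: g(cons)+1=h, l(cons)+1=m, o(vowel)+4=s, r(cons)+1=s, y(cons)+1=z.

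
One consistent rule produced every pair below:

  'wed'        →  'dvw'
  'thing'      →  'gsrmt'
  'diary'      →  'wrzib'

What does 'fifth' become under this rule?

urugs

Each pair mirrors across the alphabet (w↔d, e↔v, d↔w): positions sum to 25. Letters are reflected about the middle of the alphabet (position → 25−position): Atbash.
Applying it to fifth: f↔u, i↔r, f↔u, t↔g, h↔s.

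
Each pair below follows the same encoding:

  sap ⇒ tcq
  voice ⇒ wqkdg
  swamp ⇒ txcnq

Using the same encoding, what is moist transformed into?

The shift depends on letter class: consonant s→t is +1, but vowel a→c is +2. Two shifts are in play — +2 for a/e/i/o/u, +1 for every other letter.
Applying it to moist: m(cons)+1=n, o(vowel)+2=q, i(vowel)+2=k, s(cons)+1=t, t(cons)+1=u.

nqktu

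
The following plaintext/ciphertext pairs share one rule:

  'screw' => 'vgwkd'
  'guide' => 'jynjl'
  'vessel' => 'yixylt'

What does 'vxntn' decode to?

In screw: s→v is +3, c→g is +4, r→w is +5, e→k is +6 — the shift increases by 1 each position. Letter i (0-indexed) is shifted by i+3, so successive shifts are 3, 4, 5, ….
Undoing it on vxntn: v−3=s, x−4=t, n−5=i, t−6=n, n−7=g.

sting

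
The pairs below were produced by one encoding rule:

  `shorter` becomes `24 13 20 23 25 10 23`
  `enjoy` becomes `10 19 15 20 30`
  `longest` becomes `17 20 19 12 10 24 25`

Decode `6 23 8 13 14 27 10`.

archive

s is letter #19 and maps to 24: an offset of 5. Each letter is replaced by its alphabet position (a=1..z=26) + 5.
Undoing it on 6 23 8 13 14 27 10: 6→(6−5)÷1=1=a, 23→(23−5)÷1=18=r, 8→(8−5)÷1=3=c, 13→(13−5)÷1=8=h, 14→(14−5)÷1=9=i, 27→(27−5)÷1=22=v, 10→(10−5)÷1=5=e.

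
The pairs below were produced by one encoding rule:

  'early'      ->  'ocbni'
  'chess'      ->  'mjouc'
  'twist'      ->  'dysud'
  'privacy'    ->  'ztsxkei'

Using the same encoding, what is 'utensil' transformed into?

The shifts repeat in a cycle of length 2: positions 0,1,… shift by +10, +2, then the pattern repeats.
Applying it to utensil: u+10=e, t+2=v, e+10=o, n+2=p, s+10=c, i+2=k, l+10=v.

evopckv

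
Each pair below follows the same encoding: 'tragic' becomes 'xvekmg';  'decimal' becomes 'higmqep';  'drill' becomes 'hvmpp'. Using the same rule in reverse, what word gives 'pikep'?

legal

Compare letters: t→x is +4, r→v is +4, a→e is +4 — a constant shift. It's a constant shift of +4 (ROT4).
Undoing it on pikep: p−4=l, i−4=e, k−4=g, e−4=a, p−4=l.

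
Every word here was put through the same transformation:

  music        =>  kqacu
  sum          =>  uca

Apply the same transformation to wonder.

zmlvwe

The output letters match the input read backwards, each shifted +8: music reversed is cisum. The word is reversed, then every letter is shifted forward by 8.
On wonder: reverse → rednow; then shift: r+8=z, e+8=m, d+8=l, n+8=v, o+8=w, w+8=e.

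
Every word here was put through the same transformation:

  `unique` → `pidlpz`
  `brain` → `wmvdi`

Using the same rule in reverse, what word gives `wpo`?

but

Compare letters: u→p is +21, n→i is +21, i→d is +21 — a constant shift. It's a constant shift of +21 (ROT21).
Reversing it on wpo: w−21=b, p−21=u, o−21=t.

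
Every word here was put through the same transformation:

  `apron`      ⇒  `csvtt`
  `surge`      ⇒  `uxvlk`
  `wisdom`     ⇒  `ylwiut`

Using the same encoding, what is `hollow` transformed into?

In apron: a→c is +2, p→s is +3, r→v is +4, o→t is +5 — the shift increases by 1 each position. The shift increases by 1 at each position, starting from +2: 2, 3, 4, ….
On hollow: h+2=j, o+3=r, l+4=p, l+5=q, o+6=u, w+7=d.

jrpqud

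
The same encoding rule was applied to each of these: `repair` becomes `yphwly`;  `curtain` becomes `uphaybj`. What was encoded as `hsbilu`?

nebula

The output letters match the input read backwards, each shifted +7: repair reversed is riaper. Two steps: reverse the string, then apply a Caesar shift of +7.
Undoing it on hsbilu: shift back: h−7=a, s−7=l, b−7=u, i−7=b, l−7=e, u−7=n → aluben; then reverse → nebula.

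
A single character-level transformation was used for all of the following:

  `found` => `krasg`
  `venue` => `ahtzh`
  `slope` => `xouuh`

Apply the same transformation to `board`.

grgwg

Shifts by position in found: pos 0: f→k (+5), pos 1: o→r (+3), pos 2: u→a (+6), pos 3: n→s (+5), pos 4: d→g (+3) — repeating every 3. It's a Vigenère-style cipher with numeric key [5,3,6]: position i shifts by key[i mod 3].
For board: b+5=g, o+3=r, a+6=g, r+5=w, d+3=g.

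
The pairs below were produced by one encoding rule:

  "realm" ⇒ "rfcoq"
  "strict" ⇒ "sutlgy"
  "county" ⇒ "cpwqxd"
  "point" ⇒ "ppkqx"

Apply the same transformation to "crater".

The shift increases by 1 at each position, starting from +0: 0, 1, 2, ….
Applying it to crater: c+0=c, r+1=s, a+2=c, t+3=w, e+4=i, r+5=w.

cscwiw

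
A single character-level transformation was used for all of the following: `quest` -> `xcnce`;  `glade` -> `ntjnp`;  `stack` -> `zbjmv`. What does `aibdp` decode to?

In quest: q→x is +7, u→c is +8, e→n is +9, s→c is +10 — the shift increases by 1 each position. The shift increases by 1 at each position, starting from +7: 7, 8, 9, ….
Decoding aibdp: a−7=t, i−8=a, b−9=s, d−10=t, p−11=e.

taste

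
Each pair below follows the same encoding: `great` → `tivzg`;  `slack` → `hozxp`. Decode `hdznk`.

swamp

Each pair mirrors across the alphabet (g↔t, r↔i, e↔v): positions sum to 25. Letters are reflected about the middle of the alphabet (position → 25−position): Atbash.
Reversing it on hdznk: h↔s, d↔w, z↔a, n↔m, k↔p.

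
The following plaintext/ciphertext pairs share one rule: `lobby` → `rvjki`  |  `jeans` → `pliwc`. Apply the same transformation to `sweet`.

In lobby: l→r is +6, o→v is +7, b→j is +8, b→k is +9 — the shift increases by 1 each position. The shift increases by 1 at each position, starting from +6: 6, 7, 8, ….
On sweet: s+6=y, w+7=d, e+8=m, e+9=n, t+10=d.

ydmnd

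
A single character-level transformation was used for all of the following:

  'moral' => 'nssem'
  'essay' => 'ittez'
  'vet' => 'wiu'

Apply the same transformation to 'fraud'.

The shift depends on letter class: consonant m→n is +1, but vowel o→s is +4. Vowels shift forward by 4 and consonants shift forward by 1.
For fraud: f(cons)+1=g, r(cons)+1=s, a(vowel)+4=e, u(vowel)+4=y, d(cons)+1=e.

gseye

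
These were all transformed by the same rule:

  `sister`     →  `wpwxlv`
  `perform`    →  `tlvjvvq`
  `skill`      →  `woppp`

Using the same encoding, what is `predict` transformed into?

The shift depends on letter class: consonant s→w is +4, but vowel i→p is +7. Two shifts are in play — +7 for a/e/i/o/u, +4 for every other letter.
Applying it to predict: p(cons)+4=t, r(cons)+4=v, e(vowel)+7=l, d(cons)+4=h, i(vowel)+7=p, c(cons)+4=g, t(cons)+4=x.

tvlhpgx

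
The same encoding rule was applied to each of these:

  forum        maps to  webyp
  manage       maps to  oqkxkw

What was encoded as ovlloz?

pebble

The output letters match the input read backwards, each shifted +10: forum reversed is murof. The word is reversed, then every letter is shifted forward by 10.
Reversing it on ovlloz: shift back: o−10=e, v−10=l, l−10=b, l−10=b, o−10=e, z−10=p → elbbep; then reverse → pebble.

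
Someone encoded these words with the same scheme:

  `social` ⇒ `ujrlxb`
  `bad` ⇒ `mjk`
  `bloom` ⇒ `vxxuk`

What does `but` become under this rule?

The output letters match the input read backwards, each shifted +9: social reversed is laicos. Two steps: reverse the string, then apply a Caesar shift of +9.
Applying it to but: reverse → tub; then shift: t+9=c, u+9=d, b+9=k.

cdk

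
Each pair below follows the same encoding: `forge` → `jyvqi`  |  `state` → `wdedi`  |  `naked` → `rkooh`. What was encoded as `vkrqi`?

Shifts by position in forge: pos 0: f→j (+4), pos 1: o→y (+10), pos 2: r→v (+4), pos 3: g→q (+10) — repeating every 2. A repeating key of period 2 is used — shifts +4, +10 over and over.
Reversing it on vkrqi: v−4=r, k−10=a, r−4=n, q−10=g, i−4=e.

range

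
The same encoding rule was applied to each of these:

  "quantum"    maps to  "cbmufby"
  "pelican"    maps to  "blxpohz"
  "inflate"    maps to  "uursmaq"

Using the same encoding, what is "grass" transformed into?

Shifts by position in quantum: pos 0: q→c (+12), pos 1: u→b (+7), pos 2: a→m (+12), pos 3: n→u (+7) — repeating every 2. It's a Vigenère-style cipher with numeric key [12,7]: position i shifts by key[i mod 2].
Applying it to grass: g+12=s, r+7=y, a+12=m, s+7=z, s+12=e.

symze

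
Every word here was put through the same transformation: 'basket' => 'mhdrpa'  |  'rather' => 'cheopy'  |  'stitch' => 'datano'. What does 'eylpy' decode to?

train

Shifts by position in basket: pos 0: b→m (+11), pos 1: a→h (+7), pos 2: s→d (+11), pos 3: k→r (+7) — repeating every 2. A repeating key of period 2 is used — shifts +11, +7 over and over.
Undoing it on eylpy: e−11=t, y−7=r, l−11=a, p−7=i, y−11=n.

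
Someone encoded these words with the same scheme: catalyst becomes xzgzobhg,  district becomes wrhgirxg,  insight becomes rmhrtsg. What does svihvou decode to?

herself

Each pair mirrors across the alphabet (c↔x, a↔z, t↔g): positions sum to 25. Letters are reflected about the middle of the alphabet (position → 25−position): Atbash.
Undoing it on svihvou: s↔h, v↔e, i↔r, h↔s, v↔e, o↔l, u↔f.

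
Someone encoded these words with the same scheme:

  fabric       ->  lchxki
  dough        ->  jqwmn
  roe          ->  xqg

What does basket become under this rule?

hcyqgz

Vowels shift forward by 2 and consonants shift forward by 6.
On basket: b(cons)+6=h, a(vowel)+2=c, s(cons)+6=y, k(cons)+6=q, e(vowel)+2=g, t(cons)+6=z.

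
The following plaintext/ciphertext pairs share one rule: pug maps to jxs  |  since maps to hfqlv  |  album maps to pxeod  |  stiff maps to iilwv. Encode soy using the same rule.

The output letters match the input read backwards, each shifted +3: pug reversed is gup. The word is reversed, then every letter is shifted forward by 3.
On soy: reverse → yos; then shift: y+3=b, o+3=r, s+3=v.

brv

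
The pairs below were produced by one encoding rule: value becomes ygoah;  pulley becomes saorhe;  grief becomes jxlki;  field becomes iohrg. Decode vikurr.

school

It's a Vigenère-style cipher with numeric key [3,6]: position i shifts by key[i mod 2].
Decoding vikurr: v−3=s, i−6=c, k−3=h, u−6=o, r−3=o, r−6=l.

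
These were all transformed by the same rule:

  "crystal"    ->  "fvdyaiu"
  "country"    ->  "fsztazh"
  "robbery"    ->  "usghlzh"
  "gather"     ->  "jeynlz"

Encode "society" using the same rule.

In crystal: c→f is +3, r→v is +4, y→d is +5, s→y is +6 — the shift increases by 1 each position. The shift increases by 1 at each position, starting from +3: 3, 4, 5, ….
Applying it to society: s+3=v, o+4=s, c+5=h, i+6=o, e+7=l, t+8=b, y+9=h.

vsholbh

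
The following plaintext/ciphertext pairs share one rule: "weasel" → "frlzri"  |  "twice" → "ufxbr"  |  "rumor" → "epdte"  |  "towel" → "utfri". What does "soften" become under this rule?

ztmury

w(22)→f(5) and e(4)→r(17) fit y≡21x+11 (mod 26); the inverse of 21 mod 26 is 5. Treating letters as 0–25, the rule is x ↦ 21x + 11 (mod 26).
For soften: s(18)→21·18+11≡25=z; o(14)→21·14+11≡19=t; f(5)→21·5+11≡12=m; t(19)→21·19+11≡20=u; e(4)→21·4+11≡17=r; n(13)→21·13+11≡24=y (all mod 26).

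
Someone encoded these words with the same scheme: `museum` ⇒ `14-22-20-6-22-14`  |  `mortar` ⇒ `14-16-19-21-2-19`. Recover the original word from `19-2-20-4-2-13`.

rascal

m is letter #13 and maps to 14: an offset of 1. The number is (letter's place in the alphabet, a=1) + 1.
Decoding 19-2-20-4-2-13: 19→(19−1)÷1=18=r, 2→(2−1)÷1=1=a, 20→(20−1)÷1=19=s, 4→(4−1)÷1=3=c, 2→(2−1)÷1=1=a, 13→(13−1)÷1=12=l.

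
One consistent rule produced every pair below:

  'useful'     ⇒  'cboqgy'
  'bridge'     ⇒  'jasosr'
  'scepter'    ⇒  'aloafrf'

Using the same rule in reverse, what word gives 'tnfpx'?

In useful: u→c is +8, s→b is +9, e→o is +10, f→q is +11 — the shift increases by 1 each position. Each letter shifts forward by (position + 8), i.e. 8, 9, 10, … — the shift grows by one for each successive letter.
Decoding tnfpx: t−8=l, n−9=e, f−10=v, p−11=e, x−12=l.

level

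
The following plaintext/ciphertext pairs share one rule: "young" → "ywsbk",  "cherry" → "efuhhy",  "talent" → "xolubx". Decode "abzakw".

indigo

y(24)→y(24) and o(14)→w(22) fit y≡21x+14 (mod 26); the inverse of 21 mod 26 is 5. This is an affine cipher: with a=0,…,z=25, each position x becomes (21x+14) mod 26.
Reversing it on abzakw: a(0)→5·(0−14)≡8=i; b(1)→5·(1−14)≡13=n; z(25)→5·(25−14)≡3=d; a(0)→5·(0−14)≡8=i; k(10)→5·(10−14)≡6=g; w(22)→5·(22−14)≡14=o (all mod 26).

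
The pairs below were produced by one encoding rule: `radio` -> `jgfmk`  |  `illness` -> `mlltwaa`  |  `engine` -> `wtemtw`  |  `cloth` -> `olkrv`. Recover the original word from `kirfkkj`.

outdoor

r(17)→j(9) and a(0)→g(6) fit y≡17x+6 (mod 26); the inverse of 17 mod 26 is 23. This is an affine cipher: with a=0,…,z=25, each position x becomes (17x+6) mod 26.
Reversing it on kirfkkj: k(10)→23·(10−6)≡14=o; i(8)→23·(8−6)≡20=u; r(17)→23·(17−6)≡19=t; f(5)→23·(5−6)≡3=d; k(10)→23·(10−6)≡14=o; k(10)→23·(10−6)≡14=o; j(9)→23·(9−6)≡17=r (all mod 26).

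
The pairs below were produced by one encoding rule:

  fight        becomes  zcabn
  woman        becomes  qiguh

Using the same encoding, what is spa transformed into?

Compare letters: f→z is +20, i→c is +20, g→a is +20 — a constant shift. It's a constant shift of +20 (ROT20).
On spa: s+20=m, p+20=j, a+20=u.

mju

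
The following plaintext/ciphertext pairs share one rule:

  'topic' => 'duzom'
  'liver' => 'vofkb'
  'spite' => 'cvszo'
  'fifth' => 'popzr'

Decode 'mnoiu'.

check

The shifts repeat in a cycle of length 2: positions 0,1,… shift by +10, +6, then the pattern repeats.
Reversing it on mnoiu: m−10=c, n−6=h, o−10=e, i−6=c, u−10=k.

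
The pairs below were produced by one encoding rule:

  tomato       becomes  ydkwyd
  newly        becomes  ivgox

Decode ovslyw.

mobile

The output letters match the input read backwards, each shifted +10: tomato reversed is otamot. The word is reversed, then every letter is shifted forward by 10.
Undoing it on ovslyw: shift back: o−10=e, v−10=l, s−10=i, l−10=b, y−10=o, w−10=m → elibom; then reverse → mobile.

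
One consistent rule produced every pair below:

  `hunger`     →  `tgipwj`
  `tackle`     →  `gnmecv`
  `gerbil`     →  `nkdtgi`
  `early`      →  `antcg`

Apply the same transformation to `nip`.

The output letters match the input read backwards, each shifted +2: hunger reversed is regnuh. The word is reversed, then every letter is shifted forward by 2.
On nip: reverse → pin; then shift: p+2=r, i+2=k, n+2=p.

rkp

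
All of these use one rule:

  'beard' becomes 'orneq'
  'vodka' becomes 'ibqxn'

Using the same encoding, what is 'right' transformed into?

evtug

It's a constant shift of +13 (ROT13).
For right: r+13=e, i+13=v, g+13=t, h+13=u, t+13=g.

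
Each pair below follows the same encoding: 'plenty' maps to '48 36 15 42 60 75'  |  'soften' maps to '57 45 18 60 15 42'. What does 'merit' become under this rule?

p(#16)→48 and l(#12)→36: differences scale by 3, so n = 3·pos + 0. With a=1..z=26, the number is 3·pos.
Applying it to merit: m=13→39, e=5→15, r=18→54, i=9→27, t=20→60.

39 15 54 27 60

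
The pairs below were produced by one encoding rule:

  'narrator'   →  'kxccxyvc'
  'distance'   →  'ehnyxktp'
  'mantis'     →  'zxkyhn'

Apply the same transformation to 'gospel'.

lvngpo

n(13)→k(10) and a(0)→x(23) fit y≡11x+23 (mod 26); the inverse of 11 mod 26 is 19. Treating letters as 0–25, the rule is x ↦ 11x + 23 (mod 26).
On gospel: g(6)→11·6+23≡11=l; o(14)→11·14+23≡21=v; s(18)→11·18+23≡13=n; p(15)→11·15+23≡6=g; e(4)→11·4+23≡15=p; l(11)→11·11+23≡14=o (all mod 26).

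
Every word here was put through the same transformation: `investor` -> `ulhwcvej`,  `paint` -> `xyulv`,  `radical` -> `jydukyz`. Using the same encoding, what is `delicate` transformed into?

dwzukyvw

i(8)→u(20) and n(13)→l(11) fit y≡19x+24 (mod 26); the inverse of 19 mod 26 is 11. This is an affine cipher: with a=0,…,z=25, each position x becomes (19x+24) mod 26.
Applying it to delicate: d(3)→19·3+24≡3=d; e(4)→19·4+24≡22=w; l(11)→19·11+24≡25=z; i(8)→19·8+24≡20=u; c(2)→19·2+24≡10=k; a(0)→19·0+24≡24=y; t(19)→19·19+24≡21=v; e(4)→19·4+24≡22=w (all mod 26).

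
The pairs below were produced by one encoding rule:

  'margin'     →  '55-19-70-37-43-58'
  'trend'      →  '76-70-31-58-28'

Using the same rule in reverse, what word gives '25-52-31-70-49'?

clerk

m(#13)→55 and a(#1)→19: differences scale by 3, so n = 3·pos + 16. Each letter becomes 3×(its alphabet position, a=1..z=26) + 16.
Reversing it on 25-52-31-70-49: 25→(25−16)÷3=3=c, 52→(52−16)÷3=12=l, 31→(31−16)÷3=5=e, 70→(70−16)÷3=18=r, 49→(49−16)÷3=11=k.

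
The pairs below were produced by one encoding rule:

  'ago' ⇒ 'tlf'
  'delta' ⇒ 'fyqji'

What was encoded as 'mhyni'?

The output letters match the input read backwards, each shifted +5: ago reversed is oga. Two steps: reverse the string, then apply a Caesar shift of +5.
Decoding mhyni: shift back: m−5=h, h−5=c, y−5=t, n−5=i, i−5=d → hctid; then reverse → ditch.

ditch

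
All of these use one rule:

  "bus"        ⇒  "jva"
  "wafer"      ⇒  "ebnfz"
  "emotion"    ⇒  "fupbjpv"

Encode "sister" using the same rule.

The shift depends on letter class: consonant b→j is +8, but vowel u→v is +1. Vowels shift forward by 1 and consonants shift forward by 8.
On sister: s(cons)+8=a, i(vowel)+1=j, s(cons)+8=a, t(cons)+8=b, e(vowel)+1=f, r(cons)+8=z.

ajabfz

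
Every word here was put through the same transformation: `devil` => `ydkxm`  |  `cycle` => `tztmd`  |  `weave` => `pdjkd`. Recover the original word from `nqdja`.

great

This is an affine cipher: with a=0,…,z=25, each position x becomes (5x+9) mod 26.
Undoing it on nqdja: n(13)→21·(13−9)≡6=g; q(16)→21·(16−9)≡17=r; d(3)→21·(3−9)≡4=e; j(9)→21·(9−9)≡0=a; a(0)→21·(0−9)≡19=t (all mod 26).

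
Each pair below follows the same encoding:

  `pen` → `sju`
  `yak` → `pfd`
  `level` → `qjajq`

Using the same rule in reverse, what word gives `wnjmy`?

their

The output letters match the input read backwards, each shifted +5: pen reversed is nep. Read the word backwards and shift each letter +5.
Decoding wnjmy: shift back: w−5=r, n−5=i, j−5=e, m−5=h, y−5=t → rieht; then reverse → their.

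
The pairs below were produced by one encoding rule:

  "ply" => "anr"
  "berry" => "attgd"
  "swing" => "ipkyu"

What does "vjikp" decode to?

The output letters match the input read backwards, each shifted +2: ply reversed is ylp. Two steps: reverse the string, then apply a Caesar shift of +2.
Undoing it on vjikp: shift back: v−2=t, j−2=h, i−2=g, k−2=i, p−2=n → thgin; then reverse → night.

night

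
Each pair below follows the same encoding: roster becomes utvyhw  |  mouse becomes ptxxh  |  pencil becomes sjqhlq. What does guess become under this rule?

Shifts by position in roster: pos 0: r→u (+3), pos 1: o→t (+5), pos 2: s→v (+3), pos 3: t→y (+5) — repeating every 2. It's a Vigenère-style cipher with numeric key [3,5]: position i shifts by key[i mod 2].
On guess: g+3=j, u+5=z, e+3=h, s+5=x, s+3=v.

jzhxv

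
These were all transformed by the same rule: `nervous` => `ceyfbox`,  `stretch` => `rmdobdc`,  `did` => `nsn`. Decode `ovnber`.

hurdle

The output letters match the input read backwards, each shifted +10: nervous reversed is suovren. Read the word backwards and shift each letter +10.
Undoing it on ovnber: shift back: o−10=e, v−10=l, n−10=d, b−10=r, e−10=u, r−10=h → eldruh; then reverse → hurdle.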